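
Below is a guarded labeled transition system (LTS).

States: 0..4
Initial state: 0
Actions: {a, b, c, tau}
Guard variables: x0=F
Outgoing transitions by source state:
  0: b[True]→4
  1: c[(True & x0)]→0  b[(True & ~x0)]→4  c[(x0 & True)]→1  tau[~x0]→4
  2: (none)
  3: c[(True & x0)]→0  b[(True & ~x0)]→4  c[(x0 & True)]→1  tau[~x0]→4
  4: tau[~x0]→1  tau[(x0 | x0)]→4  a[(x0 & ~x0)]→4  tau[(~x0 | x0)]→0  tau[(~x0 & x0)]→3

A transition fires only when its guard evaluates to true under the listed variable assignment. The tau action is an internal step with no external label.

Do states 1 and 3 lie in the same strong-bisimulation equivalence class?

Answer: BISIMILAR

Analysis:
Refine partition for ~:
  round 0: {{0,1,2,3,4}}
  round 1: {{0},{1,3},{2},{4}}
Fixed point at round 2; 4 class(es).
class of 1: {1,3}; class of 3: {1,3}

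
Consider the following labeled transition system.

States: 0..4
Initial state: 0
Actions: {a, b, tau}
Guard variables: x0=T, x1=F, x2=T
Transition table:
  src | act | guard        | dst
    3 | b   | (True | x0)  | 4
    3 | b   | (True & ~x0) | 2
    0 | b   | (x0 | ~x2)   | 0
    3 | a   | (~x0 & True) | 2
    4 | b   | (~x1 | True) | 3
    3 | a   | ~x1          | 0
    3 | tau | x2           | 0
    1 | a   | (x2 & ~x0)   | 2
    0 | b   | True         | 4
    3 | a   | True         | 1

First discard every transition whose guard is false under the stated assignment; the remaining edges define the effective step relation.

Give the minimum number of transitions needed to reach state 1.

BFS to 1:
  depth 0: {0}
  depth 1: {4}
  depth 2: {3}
  depth 3: {1}
first hit 1 at d=3 via b·b·a

Answer: 3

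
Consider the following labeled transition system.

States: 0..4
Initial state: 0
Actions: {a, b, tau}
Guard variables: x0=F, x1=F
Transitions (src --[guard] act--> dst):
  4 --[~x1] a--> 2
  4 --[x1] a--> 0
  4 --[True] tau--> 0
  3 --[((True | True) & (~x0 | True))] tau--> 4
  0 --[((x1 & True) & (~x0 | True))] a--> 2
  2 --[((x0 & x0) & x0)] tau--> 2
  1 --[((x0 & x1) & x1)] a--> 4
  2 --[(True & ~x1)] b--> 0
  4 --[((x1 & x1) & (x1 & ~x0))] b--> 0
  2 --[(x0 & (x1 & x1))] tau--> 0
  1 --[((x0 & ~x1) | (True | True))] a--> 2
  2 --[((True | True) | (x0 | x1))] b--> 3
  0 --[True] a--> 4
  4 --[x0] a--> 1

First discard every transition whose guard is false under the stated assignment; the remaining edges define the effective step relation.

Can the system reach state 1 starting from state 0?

Answer: UNREACHABLE

Analysis:
7 transition(s) survive guard evaluation.
Layer 0: {0}
Layer 1: {4}  total {0,4}
Layer 2: {2}  total {0,2,4}
Layer 3: {3}  total {0,2,3,4}
Reach set: {0,2,3,4}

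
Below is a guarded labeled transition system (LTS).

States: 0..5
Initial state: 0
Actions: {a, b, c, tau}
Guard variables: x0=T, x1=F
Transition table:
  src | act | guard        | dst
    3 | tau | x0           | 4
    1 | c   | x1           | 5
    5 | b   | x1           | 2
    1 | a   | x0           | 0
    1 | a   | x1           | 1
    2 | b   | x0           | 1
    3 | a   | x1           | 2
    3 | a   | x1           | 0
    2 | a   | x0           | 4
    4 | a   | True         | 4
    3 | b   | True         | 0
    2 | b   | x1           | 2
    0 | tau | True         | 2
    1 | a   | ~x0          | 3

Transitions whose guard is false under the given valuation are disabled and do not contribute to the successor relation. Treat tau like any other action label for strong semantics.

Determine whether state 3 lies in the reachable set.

Answer: UNREACHABLE

Working:
Guard filter leaves 7 enabled edge(s).
depth 0: {0}
depth 1: {2}  total {0,2}
depth 2: {1,4}  total {0,1,2,4}
Reach set: {0,1,2,4}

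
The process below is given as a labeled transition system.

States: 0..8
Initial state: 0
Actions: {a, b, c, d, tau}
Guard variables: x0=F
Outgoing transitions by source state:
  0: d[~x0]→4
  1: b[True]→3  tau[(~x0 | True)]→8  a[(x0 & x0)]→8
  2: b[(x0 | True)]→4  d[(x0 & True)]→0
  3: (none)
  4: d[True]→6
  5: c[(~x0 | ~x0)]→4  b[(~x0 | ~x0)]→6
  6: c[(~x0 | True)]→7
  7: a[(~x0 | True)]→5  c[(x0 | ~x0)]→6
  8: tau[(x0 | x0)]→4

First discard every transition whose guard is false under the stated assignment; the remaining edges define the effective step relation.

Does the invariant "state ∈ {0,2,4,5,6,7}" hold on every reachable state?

Safe = {0,2,4,5,6,7}
R = {0,4,5,6,7}
  0: ok
  4: ok
  5: ok
  6: ok
  7: ok

Answer: INVARIANT HOLDS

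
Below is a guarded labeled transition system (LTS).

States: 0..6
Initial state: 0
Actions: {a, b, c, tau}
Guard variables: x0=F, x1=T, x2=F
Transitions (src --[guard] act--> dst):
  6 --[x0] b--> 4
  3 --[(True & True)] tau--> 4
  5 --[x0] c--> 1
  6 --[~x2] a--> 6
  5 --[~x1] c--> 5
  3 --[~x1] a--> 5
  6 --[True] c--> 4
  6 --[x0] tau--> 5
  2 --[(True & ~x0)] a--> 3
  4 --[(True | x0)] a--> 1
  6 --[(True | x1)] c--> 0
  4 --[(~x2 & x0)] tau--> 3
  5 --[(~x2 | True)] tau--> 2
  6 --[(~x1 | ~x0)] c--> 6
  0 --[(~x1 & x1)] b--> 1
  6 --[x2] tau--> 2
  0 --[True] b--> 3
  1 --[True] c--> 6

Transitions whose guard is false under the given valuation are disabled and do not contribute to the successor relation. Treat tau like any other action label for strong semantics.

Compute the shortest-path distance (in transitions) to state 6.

BFS to 6:
  L0 = {0}
  L1 = {3}
  L2 = {4}
  L3 = {1}
  L4 = {6}
depth(6)=4, e.g. b·tau·a·c

Answer: 4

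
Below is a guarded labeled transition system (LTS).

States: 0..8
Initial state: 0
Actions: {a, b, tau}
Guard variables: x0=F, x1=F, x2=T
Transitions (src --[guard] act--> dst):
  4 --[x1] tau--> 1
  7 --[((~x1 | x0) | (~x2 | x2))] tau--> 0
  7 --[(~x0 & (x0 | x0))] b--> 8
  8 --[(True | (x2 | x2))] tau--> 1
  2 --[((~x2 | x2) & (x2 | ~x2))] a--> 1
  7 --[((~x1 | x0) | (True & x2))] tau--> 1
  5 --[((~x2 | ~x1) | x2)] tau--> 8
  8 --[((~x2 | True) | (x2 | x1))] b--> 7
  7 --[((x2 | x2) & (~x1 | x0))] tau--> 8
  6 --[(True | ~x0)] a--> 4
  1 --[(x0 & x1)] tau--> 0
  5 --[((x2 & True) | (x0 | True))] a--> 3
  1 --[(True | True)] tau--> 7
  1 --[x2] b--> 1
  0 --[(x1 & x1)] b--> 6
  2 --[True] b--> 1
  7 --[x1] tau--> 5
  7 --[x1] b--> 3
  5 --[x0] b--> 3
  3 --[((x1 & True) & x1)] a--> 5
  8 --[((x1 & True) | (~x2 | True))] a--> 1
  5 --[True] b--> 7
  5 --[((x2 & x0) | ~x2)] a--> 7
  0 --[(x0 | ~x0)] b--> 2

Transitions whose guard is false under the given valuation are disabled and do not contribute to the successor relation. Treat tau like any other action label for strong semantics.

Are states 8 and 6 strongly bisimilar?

Answer: NOT BISIMILAR

Working:
Refine partition for ~:
  round 0: {{0,1,2,3,4,5,6,7,8}}
  round 1: {{0},{1},{2},{3,4},{5,8},{6},{7}}
  round 2: {{0},{1},{2},{3,4},{5},{6},{7},{8}}
stable after 3 split(s): 8 block(s)
class of 8: {8}; class of 6: {6}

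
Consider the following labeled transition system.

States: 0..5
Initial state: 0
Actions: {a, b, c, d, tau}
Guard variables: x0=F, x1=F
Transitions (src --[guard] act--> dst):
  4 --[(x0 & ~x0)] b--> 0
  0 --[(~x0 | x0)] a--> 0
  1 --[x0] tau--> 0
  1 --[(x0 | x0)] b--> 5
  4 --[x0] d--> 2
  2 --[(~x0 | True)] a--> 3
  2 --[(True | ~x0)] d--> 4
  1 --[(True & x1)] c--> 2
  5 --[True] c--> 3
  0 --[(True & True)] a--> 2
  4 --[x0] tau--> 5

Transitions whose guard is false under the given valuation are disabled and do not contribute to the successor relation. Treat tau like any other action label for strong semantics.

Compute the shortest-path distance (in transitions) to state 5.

BFS to 5:
  depth 0: {0}
  depth 1: {2}
  depth 2: {3,4}
5 never appears.

Answer: UNREACHABLE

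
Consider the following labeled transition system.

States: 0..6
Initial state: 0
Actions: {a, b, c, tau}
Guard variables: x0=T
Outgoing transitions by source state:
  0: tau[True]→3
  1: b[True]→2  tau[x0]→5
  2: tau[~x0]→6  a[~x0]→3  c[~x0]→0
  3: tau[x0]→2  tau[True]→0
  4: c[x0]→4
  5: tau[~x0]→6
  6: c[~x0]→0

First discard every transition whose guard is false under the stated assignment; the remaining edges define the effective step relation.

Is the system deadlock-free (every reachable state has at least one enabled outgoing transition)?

Reachable = {0,2,3}
  0: tau→3  [1 out]
  2: ∅  [STUCK]
  3: tau→0  tau→2  [2 out]
trace reaching 2: tau·tau

Answer: DEADLOCK at state 2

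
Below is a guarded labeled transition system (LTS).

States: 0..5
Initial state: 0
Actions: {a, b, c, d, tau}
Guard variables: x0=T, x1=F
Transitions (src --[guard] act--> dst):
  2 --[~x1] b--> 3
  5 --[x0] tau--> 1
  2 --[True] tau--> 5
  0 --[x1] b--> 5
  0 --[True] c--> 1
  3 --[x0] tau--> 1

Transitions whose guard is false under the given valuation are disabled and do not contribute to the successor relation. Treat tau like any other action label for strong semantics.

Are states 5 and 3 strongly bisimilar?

Bisimulation quotient by refinement:
  π0 = {{0,1,2,3,4,5}}
  π1 = {{0},{1,4},{2},{3,5}}
stable after 2 split(s): 4 block(s)
[5]={3,5}  [3]={3,5}

Answer: BISIMILAR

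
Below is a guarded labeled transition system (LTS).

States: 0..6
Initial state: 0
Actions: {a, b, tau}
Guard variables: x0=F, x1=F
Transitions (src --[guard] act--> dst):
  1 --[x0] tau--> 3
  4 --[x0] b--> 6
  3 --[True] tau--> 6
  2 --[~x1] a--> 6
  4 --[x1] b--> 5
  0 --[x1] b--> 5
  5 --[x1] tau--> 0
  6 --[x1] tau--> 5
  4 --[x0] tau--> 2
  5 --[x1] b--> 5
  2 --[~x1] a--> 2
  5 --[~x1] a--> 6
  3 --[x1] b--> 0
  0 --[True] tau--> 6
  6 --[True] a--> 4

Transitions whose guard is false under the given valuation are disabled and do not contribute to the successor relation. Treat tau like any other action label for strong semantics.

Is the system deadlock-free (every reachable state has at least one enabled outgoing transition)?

Reachable = {0,4,6}
  0: tau→6  [1 exit(s)]
  4: ∅  [deadlock]
  6: a→4  [1 exit(s)]
trace reaching 4: tau·a

Answer: DEADLOCK at state 4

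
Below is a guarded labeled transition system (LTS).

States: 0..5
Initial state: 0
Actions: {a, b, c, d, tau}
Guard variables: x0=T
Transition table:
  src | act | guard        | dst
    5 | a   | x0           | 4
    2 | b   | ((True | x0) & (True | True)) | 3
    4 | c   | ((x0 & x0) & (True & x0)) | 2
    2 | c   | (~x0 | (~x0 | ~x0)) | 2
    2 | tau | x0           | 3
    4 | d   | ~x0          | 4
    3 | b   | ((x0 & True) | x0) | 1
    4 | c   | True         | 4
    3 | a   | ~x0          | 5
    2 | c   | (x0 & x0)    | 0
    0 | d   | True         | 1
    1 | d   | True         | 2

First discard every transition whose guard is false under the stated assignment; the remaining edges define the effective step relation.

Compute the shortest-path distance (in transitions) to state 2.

BFS to 2:
  L0 = {0}
  L1 = {1}
  L2 = {2}
2 enters at depth 2; path d·d

Answer: 2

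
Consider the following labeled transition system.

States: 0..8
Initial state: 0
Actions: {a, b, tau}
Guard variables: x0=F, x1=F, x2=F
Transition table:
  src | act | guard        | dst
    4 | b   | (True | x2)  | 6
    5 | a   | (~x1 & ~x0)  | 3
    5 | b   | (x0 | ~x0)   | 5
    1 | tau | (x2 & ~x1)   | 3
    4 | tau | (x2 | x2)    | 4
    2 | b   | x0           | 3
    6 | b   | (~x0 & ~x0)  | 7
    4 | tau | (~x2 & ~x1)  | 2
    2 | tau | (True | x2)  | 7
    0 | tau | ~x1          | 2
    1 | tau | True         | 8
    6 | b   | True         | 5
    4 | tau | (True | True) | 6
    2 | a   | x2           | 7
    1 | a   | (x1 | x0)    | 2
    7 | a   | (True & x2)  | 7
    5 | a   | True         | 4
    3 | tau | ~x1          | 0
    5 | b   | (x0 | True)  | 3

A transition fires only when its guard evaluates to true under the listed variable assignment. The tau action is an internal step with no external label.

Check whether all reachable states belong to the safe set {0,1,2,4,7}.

Inv-set: {0,1,2,4,7}
Reachable = {0,2,7}
  0: ✓
  2: ✓
  7: ✓

Answer: INVARIANT HOLDS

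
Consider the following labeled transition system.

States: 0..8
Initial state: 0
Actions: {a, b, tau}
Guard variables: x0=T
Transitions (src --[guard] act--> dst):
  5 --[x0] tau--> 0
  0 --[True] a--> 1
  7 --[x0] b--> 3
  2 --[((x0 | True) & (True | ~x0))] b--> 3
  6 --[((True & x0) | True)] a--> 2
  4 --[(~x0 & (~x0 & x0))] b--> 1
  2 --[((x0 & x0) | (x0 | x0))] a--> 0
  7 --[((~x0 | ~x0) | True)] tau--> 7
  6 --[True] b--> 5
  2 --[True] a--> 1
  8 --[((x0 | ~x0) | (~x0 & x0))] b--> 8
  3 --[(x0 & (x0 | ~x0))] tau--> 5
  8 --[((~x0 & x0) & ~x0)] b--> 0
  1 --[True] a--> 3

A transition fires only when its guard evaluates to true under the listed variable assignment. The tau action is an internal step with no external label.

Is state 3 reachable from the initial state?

Answer: REACHABLE

Trace:
Guard filter leaves 12 enabled edge(s).
L0 = {0}
L1 = {1}  cumulative {0,1}
L2 = {3}  cumulative {0,1,3}
L3 = {5}  cumulative {0,1,3,5}
R = {0,1,3,5}
witness 3: a·a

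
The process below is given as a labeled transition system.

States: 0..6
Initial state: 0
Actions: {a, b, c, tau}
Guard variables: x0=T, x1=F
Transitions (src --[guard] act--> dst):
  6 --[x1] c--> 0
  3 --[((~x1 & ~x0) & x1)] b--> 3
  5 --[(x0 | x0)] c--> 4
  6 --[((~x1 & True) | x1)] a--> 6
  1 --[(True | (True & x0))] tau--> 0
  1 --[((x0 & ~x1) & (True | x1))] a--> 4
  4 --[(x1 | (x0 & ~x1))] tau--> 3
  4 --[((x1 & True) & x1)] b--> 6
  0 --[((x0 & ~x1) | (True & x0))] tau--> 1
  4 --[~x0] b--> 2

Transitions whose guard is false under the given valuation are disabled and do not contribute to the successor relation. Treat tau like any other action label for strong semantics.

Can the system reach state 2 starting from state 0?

Answer: UNREACHABLE

Trace:
Guard filter leaves 6 enabled edge(s).
Layer 0: {0}
Layer 1: {1}  cumulative {0,1}
Layer 2: {4}  cumulative {0,1,4}
Layer 3: {3}  cumulative {0,1,3,4}
Reach set: {0,1,3,4}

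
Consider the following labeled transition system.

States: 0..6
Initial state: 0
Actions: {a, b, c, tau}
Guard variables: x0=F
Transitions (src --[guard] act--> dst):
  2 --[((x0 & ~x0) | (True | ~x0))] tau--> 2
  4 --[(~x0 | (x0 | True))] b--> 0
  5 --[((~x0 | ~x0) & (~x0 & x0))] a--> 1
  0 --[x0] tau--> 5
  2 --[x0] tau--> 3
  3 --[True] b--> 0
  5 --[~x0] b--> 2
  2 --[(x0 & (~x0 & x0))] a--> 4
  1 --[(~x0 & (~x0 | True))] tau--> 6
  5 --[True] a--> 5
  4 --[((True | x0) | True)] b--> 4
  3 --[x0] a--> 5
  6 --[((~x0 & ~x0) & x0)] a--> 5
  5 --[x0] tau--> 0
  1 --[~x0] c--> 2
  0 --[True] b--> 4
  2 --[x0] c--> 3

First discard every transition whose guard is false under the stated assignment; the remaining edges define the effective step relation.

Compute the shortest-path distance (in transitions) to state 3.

Breadth-first toward 3:
  L0 = {0}
  L1 = {4}
3 never appears.

Answer: UNREACHABLE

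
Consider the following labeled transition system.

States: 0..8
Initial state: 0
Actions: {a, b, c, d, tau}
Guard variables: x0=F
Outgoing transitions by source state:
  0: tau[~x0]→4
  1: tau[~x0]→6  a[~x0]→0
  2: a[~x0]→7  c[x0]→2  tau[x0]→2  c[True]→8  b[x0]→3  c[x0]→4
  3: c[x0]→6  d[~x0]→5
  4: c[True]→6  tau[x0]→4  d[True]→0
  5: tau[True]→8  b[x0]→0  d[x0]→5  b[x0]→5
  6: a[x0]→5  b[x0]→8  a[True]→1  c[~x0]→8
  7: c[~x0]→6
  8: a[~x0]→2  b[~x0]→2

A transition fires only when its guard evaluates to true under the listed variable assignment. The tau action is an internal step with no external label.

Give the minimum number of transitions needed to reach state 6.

Answer: 2

Trace:
Breadth-first toward 6:
  Layer 0: {0}
  Layer 1: {4}
  Layer 2: {6}
first hit 6 at d=2 via tau·c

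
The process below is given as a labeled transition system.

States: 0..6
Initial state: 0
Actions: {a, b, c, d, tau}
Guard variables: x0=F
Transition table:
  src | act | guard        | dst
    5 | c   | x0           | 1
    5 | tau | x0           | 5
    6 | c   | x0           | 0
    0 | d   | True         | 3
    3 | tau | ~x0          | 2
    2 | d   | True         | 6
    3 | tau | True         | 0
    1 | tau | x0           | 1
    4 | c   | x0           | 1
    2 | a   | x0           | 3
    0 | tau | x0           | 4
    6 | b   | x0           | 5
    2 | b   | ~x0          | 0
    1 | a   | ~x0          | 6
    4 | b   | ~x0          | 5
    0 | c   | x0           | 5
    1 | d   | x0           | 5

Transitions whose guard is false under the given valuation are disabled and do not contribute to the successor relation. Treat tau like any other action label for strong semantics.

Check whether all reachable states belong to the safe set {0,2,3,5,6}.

Inv-set: {0,2,3,5,6}
Reach set: {0,2,3,6}
  0: safe
  2: safe
  3: safe
  6: safe

Answer: INVARIANT HOLDS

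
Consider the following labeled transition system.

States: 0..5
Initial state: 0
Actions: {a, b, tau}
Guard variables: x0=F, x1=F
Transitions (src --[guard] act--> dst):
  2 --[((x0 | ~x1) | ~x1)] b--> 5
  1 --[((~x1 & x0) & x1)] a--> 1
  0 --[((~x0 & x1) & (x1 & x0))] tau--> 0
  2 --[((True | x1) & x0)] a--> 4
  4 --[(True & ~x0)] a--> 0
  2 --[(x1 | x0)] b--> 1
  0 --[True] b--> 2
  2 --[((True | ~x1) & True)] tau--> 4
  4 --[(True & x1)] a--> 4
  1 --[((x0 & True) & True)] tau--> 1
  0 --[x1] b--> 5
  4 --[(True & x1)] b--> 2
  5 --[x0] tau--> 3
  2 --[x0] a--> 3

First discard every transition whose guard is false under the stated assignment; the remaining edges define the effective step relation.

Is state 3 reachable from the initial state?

Answer: UNREACHABLE

Trace:
4 transition(s) survive guard evaluation.
Layer 0: {0}
Layer 1: {2}  total {0,2}
Layer 2: {4,5}  total {0,2,4,5}
Reach set: {0,2,4,5}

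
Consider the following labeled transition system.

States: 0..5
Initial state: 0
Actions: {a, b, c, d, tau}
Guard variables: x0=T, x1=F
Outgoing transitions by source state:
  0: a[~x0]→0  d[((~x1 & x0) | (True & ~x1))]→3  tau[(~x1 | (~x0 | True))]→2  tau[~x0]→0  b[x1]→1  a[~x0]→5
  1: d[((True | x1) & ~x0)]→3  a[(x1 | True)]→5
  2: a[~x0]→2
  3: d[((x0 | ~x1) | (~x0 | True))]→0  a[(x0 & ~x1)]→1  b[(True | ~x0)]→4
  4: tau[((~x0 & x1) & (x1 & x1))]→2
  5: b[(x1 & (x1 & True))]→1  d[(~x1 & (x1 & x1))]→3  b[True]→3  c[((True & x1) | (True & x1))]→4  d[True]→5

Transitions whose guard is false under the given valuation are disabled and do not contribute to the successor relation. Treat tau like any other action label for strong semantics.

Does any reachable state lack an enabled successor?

Reachable = {0,1,2,3,4,5}
  0: d→3  tau→2  [deg 2]
  1: a→5  [deg 1]
  2: ∅  [deadlock]
  3: a→1  b→4  d→0  [deg 3]
  4: ∅  [deadlock]
  5: b→3  d→5  [deg 2]
trace reaching 2: tau

Answer: DEADLOCK at state 2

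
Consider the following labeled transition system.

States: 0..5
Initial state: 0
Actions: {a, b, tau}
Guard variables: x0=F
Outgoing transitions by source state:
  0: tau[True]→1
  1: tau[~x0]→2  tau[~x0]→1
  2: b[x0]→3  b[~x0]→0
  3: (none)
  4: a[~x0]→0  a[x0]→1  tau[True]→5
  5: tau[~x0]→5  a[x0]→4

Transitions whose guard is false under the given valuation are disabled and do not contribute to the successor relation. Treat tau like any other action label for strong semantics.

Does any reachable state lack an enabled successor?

Answer: DEADLOCK-FREE

Trace:
R = {0,1,2}
  0: tau→1  [1 exit(s)]
  1: tau→1  tau→2  [2 exit(s)]
  2: b→0  [1 exit(s)]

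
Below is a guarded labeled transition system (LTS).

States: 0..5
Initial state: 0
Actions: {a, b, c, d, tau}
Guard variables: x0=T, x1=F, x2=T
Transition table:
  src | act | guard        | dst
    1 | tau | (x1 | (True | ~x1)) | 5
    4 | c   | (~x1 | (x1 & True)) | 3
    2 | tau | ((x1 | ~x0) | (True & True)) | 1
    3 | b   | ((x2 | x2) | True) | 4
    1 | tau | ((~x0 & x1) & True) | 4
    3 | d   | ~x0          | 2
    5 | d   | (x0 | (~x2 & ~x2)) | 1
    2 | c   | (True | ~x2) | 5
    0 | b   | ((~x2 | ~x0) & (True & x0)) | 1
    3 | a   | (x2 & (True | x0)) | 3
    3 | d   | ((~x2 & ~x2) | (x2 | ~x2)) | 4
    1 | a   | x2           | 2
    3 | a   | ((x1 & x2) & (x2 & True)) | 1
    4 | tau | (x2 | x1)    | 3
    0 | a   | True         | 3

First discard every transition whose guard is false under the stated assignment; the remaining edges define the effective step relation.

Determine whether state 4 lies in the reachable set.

Answer: REACHABLE

Analysis:
After dropping false guards: 11 live edges.
depth 0: {0}
depth 1: {3}  cumulative {0,3}
depth 2: {4}  cumulative {0,3,4}
Reach set: {0,3,4}
trace reaching 4: a·b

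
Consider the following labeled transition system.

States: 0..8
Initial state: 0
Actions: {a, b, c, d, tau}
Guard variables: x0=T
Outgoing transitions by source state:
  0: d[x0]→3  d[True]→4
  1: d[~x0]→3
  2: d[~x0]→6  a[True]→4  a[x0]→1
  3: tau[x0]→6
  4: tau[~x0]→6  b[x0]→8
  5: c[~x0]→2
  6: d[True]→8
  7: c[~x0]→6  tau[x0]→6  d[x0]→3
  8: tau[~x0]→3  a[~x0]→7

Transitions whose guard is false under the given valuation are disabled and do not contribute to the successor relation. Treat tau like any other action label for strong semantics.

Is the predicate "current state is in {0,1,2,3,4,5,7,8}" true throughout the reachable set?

Inv-set: {0,1,2,3,4,5,7,8}
Reachable = {0,3,4,6,8}
  0: safe
  3: safe
  4: safe
  6: ✗ unsafe
  8: safe
counterexample path to 6: d·tau

Answer: INVARIANT VIOLATED at state 6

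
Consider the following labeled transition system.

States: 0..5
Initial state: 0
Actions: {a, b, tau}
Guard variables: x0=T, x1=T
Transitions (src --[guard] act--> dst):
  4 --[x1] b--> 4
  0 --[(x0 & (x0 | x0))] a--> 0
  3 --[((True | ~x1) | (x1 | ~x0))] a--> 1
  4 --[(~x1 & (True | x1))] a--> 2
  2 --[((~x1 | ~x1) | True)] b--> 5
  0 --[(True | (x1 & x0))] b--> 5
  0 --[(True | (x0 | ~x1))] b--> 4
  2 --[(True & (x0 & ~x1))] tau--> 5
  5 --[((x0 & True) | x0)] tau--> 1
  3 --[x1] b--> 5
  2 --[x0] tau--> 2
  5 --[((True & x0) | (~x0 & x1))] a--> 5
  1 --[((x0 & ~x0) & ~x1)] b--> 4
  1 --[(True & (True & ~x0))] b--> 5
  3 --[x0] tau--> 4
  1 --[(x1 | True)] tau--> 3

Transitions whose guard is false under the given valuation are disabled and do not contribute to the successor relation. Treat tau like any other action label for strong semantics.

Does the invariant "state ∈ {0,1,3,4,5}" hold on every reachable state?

Inv-set: {0,1,3,4,5}
R = {0,1,3,4,5}
  0: ok
  1: ok
  3: ok
  4: ok
  5: ok

Answer: INVARIANT HOLDS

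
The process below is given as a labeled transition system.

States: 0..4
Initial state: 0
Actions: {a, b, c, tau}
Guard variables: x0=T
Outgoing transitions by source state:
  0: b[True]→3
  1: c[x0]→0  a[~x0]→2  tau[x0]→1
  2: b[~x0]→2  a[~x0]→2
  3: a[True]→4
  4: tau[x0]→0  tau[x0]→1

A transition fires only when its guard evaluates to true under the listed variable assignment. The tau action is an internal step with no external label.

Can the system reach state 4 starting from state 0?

Guard filter leaves 6 enabled edge(s).
Layer 0: {0}
Layer 1: {3}  cumulative {0,3}
Layer 2: {4}  cumulative {0,3,4}
Layer 3: {1}  cumulative {0,1,3,4}
Reach set: {0,1,3,4}
witness 4: b·a

Answer: REACHABLE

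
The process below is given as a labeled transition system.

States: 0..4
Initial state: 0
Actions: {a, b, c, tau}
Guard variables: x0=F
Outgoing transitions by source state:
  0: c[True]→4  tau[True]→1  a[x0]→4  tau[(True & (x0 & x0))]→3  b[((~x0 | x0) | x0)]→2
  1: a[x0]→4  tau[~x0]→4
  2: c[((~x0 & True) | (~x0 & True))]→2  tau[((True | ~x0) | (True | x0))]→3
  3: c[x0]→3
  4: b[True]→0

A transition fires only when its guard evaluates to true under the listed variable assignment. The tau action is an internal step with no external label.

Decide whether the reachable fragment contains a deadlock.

R = {0,1,2,3,4}
  0: b→2  c→4  tau→1  [3 out]
  1: tau→4  [1 out]
  2: c→2  tau→3  [2 out]
  3: ∅  [no exit]
  4: b→0  [1 out]
Path to 3: b·tau

Answer: DEADLOCK at state 3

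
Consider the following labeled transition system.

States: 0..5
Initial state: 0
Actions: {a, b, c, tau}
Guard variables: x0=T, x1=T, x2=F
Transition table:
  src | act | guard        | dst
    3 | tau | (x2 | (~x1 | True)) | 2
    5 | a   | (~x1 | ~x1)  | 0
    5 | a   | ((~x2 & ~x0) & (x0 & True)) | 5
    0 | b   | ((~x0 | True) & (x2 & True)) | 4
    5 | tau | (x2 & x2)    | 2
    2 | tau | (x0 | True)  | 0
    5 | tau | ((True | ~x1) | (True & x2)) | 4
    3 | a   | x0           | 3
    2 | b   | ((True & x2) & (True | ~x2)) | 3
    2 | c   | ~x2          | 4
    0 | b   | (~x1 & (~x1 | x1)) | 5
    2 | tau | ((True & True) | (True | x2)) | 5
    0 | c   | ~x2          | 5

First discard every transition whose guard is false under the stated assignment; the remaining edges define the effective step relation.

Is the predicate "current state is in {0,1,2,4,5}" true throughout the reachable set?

Safe = {0,1,2,4,5}
Reachable = {0,4,5}
  0: safe
  4: safe
  5: safe

Answer: INVARIANT HOLDS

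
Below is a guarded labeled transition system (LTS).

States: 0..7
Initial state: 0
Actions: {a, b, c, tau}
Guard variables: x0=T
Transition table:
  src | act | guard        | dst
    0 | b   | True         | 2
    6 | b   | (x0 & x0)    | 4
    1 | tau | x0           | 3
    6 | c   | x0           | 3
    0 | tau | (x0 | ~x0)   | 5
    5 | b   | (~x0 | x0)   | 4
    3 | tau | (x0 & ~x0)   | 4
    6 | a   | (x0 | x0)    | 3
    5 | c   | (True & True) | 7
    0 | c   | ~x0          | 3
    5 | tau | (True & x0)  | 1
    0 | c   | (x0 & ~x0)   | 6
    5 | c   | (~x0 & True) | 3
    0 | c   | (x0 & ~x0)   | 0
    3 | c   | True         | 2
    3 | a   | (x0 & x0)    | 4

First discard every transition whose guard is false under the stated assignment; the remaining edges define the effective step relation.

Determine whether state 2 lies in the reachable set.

Answer: REACHABLE

Trace:
After dropping false guards: 11 live edges.
L0 = {0}
L1 = {2,5}  now seen {0,2,5}
L2 = {1,4,7}  now seen {0,1,2,4,5,7}
L3 = {3}  now seen {0,1,2,3,4,5,7}
Reach set: {0,1,2,3,4,5,7}
witness 2: b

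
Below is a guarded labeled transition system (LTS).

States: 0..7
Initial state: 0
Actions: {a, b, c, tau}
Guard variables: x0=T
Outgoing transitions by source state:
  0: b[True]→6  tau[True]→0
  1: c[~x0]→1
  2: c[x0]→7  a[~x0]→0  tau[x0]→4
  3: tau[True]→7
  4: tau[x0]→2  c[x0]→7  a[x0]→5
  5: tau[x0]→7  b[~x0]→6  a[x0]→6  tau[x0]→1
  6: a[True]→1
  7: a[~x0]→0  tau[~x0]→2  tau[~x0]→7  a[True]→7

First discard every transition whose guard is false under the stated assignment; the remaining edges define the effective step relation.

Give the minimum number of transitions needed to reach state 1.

Answer: 2

Working:
Breadth-first toward 1:
  Layer 0: {0}
  Layer 1: {6}
  Layer 2: {1}
first hit 1 at d=2 via b·a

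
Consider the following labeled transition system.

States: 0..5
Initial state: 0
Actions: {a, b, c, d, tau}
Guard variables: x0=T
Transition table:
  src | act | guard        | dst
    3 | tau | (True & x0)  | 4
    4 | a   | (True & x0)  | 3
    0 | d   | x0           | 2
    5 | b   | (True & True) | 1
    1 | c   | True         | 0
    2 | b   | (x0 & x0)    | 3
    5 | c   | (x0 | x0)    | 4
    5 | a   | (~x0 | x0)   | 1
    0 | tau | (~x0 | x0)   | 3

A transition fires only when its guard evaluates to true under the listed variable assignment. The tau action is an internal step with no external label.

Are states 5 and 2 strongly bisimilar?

Refine partition for ~:
  round 0: {{0,1,2,3,4,5}}
  round 1: {{0},{1},{2},{3},{4},{5}}
Fixed point at round 2; 6 class(es).
[5]={5}  [2]={2}

Answer: NOT BISIMILAR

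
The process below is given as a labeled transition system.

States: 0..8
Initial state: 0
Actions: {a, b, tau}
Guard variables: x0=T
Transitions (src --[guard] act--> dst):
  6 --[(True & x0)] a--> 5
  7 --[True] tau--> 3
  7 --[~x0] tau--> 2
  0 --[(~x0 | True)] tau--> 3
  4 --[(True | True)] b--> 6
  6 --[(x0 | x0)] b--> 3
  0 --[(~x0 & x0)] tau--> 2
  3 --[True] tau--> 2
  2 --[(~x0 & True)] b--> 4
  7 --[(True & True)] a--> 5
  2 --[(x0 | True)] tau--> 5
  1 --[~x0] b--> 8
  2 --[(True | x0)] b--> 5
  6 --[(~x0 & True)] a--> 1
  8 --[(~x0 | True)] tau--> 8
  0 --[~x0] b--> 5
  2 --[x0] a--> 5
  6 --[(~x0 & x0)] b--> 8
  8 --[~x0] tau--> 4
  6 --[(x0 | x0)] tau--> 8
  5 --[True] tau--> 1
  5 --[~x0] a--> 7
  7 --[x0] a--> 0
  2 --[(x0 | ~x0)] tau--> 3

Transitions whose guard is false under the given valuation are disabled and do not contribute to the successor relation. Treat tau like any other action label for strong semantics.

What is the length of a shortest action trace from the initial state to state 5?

Answer: 3

Working:
Layered search for 5:
  depth 0: {0}
  depth 1: {3}
  depth 2: {2}
  depth 3: {5}
depth(5)=3, e.g. tau·tau·a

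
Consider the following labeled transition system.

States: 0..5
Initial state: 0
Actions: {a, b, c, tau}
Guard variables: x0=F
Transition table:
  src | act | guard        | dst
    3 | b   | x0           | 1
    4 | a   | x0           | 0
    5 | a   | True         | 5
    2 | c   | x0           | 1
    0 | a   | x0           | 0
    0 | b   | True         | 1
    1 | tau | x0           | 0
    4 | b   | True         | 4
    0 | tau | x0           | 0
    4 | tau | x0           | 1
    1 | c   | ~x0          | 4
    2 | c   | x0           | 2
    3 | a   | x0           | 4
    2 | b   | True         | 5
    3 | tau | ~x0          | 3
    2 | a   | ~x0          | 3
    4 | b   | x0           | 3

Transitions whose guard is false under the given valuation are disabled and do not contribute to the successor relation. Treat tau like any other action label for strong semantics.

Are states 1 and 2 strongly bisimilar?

Compute ~ classes (split until stable):
  π0 = {{0,1,2,3,4,5}}
  π1 = {{0,4},{1},{2},{3},{5}}
  π2 = {{0},{1},{2},{3},{4},{5}}
Fixed point at round 3; 6 class(es).
[1]={1}  [2]={2}

Answer: NOT BISIMILAR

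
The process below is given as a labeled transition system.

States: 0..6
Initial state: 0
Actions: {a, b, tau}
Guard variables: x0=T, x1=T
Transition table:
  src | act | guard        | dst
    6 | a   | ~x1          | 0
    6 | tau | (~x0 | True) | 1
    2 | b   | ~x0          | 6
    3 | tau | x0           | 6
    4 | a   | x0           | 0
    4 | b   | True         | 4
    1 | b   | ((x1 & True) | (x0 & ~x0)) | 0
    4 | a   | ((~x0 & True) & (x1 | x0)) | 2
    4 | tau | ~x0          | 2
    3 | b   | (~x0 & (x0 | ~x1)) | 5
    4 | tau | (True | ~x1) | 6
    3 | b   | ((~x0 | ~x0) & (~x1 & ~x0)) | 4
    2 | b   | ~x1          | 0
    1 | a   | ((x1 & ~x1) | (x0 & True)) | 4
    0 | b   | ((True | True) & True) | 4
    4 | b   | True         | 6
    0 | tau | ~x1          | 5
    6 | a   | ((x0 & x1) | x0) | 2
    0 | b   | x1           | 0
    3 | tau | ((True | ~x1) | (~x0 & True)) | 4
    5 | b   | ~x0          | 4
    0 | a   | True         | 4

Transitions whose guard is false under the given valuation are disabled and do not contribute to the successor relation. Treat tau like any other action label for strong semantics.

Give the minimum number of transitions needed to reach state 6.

Layered search for 6:
  L0 = {0}
  L1 = {4}
  L2 = {6}
depth(6)=2, e.g. a·b

Answer: 2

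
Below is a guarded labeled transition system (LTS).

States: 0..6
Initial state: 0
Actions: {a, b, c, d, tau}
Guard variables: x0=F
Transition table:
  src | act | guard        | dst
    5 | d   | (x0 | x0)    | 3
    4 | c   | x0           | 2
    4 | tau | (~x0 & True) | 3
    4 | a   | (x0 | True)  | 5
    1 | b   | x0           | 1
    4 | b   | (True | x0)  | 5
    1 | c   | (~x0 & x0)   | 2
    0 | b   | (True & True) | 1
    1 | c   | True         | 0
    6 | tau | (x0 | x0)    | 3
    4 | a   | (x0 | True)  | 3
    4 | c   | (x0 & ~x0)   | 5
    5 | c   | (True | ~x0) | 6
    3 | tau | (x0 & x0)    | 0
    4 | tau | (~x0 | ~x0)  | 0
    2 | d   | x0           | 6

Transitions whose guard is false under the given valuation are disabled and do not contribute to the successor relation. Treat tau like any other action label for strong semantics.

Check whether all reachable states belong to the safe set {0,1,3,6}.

Answer: INVARIANT HOLDS

Trace:
Safe = {0,1,3,6}
Reach set: {0,1}
  0: ✓
  1: ✓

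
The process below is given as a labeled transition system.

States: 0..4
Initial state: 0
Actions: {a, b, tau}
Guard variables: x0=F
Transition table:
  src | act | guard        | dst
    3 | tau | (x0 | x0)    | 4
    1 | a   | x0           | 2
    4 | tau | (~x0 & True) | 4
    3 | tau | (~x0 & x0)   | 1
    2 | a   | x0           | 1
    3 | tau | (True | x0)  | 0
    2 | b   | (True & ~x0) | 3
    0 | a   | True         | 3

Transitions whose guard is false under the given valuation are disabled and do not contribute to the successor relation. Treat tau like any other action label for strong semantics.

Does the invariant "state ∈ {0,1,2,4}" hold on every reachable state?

Answer: INVARIANT VIOLATED at state 3

Working:
Inv-set: {0,1,2,4}
R = {0,3}
  0: ✓
  3: ✗ unsafe
counterexample path to 3: a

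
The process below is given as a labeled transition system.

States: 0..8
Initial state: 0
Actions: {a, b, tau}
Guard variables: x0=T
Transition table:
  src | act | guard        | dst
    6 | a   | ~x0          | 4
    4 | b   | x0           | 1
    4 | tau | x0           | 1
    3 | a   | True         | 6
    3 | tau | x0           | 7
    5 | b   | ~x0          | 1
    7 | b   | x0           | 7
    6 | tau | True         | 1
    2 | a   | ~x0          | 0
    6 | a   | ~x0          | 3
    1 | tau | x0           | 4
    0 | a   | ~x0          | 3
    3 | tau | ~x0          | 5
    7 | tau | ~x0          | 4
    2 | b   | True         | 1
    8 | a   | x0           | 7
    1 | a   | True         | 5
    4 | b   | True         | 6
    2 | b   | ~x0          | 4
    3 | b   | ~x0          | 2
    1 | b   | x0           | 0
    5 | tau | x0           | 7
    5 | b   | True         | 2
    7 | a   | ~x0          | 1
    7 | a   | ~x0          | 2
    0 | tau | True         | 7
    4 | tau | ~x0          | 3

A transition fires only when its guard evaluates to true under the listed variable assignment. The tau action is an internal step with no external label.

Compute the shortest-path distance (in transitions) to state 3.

BFS to 3:
  L0 = {0}
  L1 = {7}
3 never appears.

Answer: UNREACHABLE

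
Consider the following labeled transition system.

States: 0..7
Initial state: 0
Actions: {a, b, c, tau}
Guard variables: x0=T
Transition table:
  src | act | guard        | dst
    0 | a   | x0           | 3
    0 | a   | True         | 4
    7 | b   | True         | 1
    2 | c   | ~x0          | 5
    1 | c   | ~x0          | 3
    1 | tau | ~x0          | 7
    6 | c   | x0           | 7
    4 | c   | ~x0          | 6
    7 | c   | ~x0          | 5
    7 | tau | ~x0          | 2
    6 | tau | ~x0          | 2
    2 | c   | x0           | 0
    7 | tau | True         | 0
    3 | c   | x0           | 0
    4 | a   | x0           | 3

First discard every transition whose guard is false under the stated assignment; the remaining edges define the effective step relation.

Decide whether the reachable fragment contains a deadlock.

Reachable = {0,3,4}
  0: a→3  a→4  [2 out]
  3: c→0  [1 out]
  4: a→3  [1 out]

Answer: DEADLOCK-FREE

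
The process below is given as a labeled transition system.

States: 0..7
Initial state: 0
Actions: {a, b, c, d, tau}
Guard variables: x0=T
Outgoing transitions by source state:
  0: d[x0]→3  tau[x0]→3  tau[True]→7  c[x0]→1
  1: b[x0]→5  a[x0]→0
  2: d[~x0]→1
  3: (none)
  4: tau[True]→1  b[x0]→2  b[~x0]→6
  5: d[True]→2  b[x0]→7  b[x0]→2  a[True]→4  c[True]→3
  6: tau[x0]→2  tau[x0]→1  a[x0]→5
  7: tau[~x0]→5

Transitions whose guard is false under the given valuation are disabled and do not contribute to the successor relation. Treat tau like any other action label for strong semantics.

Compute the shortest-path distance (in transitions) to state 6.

Answer: UNREACHABLE

Analysis:
Layered search for 6:
  depth 0: {0}
  depth 1: {1,3,7}
  depth 2: {5}
  depth 3: {2,4}
6 never appears.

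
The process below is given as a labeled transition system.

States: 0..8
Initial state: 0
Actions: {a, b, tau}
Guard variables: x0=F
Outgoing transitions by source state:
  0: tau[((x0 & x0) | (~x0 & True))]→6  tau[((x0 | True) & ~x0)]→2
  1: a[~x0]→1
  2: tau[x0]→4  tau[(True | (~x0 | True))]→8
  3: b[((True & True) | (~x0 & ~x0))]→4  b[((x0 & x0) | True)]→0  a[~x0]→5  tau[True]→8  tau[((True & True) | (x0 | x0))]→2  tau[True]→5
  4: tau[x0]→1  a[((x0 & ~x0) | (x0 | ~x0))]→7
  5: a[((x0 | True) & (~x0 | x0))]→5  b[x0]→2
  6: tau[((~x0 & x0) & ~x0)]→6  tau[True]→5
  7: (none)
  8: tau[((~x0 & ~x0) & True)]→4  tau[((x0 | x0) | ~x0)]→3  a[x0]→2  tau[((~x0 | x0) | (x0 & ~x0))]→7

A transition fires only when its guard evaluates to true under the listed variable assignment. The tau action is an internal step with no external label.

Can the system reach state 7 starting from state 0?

16 transition(s) survive guard evaluation.
Layer 0: {0}
Layer 1: {2,6}  cumulative {0,2,6}
Layer 2: {5,8}  cumulative {0,2,5,6,8}
Layer 3: {3,4,7}  cumulative {0,2,3,4,5,6,7,8}
Reachable = {0,2,3,4,5,6,7,8}
trace reaching 7: tau·tau·tau

Answer: REACHABLE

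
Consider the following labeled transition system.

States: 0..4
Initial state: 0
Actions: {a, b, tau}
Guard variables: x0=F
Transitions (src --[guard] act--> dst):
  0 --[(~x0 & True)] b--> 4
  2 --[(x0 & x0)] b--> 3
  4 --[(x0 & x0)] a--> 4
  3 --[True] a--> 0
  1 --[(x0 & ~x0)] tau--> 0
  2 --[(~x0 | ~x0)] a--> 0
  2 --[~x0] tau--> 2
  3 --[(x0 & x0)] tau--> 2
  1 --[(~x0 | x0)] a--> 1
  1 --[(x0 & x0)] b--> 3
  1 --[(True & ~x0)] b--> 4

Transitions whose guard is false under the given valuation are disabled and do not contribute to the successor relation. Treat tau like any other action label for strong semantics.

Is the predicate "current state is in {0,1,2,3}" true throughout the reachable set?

Inv-set: {0,1,2,3}
Reachable = {0,4}
  0: ok
  4: VIOLATES
reach 4 via b — violates

Answer: INVARIANT VIOLATED at state 4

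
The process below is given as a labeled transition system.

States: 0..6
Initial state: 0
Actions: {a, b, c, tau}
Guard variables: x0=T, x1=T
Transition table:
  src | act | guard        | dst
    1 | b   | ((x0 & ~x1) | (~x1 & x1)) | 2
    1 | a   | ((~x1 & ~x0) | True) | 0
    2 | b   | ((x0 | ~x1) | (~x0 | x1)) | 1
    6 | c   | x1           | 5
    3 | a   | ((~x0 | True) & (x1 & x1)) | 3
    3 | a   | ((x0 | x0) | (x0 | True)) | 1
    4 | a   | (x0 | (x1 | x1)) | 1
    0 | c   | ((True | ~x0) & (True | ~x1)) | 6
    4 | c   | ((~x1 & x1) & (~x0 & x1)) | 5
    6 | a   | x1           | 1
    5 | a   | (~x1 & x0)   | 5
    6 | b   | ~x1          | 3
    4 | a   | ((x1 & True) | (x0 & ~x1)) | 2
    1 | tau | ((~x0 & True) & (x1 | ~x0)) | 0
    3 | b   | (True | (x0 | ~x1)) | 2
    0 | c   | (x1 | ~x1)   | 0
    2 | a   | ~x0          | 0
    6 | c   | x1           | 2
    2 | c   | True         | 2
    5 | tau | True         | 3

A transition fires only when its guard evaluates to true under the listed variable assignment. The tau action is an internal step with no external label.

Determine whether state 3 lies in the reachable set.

After dropping false guards: 14 live edges.
Layer 0: {0}
Layer 1: {6}  total {0,6}
Layer 2: {1,2,5}  total {0,1,2,5,6}
Layer 3: {3}  total {0,1,2,3,5,6}
Reach set: {0,1,2,3,5,6}
witness 3: c·c·tau

Answer: REACHABLE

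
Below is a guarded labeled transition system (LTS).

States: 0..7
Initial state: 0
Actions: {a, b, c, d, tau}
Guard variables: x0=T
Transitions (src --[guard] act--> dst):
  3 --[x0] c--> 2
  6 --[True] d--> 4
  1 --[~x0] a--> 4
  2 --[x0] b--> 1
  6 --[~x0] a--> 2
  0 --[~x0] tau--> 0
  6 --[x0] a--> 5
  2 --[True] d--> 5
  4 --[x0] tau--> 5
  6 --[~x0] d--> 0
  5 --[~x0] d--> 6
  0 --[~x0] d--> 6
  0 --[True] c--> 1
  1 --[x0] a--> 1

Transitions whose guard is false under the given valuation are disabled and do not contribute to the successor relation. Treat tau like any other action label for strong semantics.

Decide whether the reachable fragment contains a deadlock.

Reach set: {0,1}
  0: c→1  [1 exit(s)]
  1: a→1  [1 exit(s)]

Answer: DEADLOCK-FREE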